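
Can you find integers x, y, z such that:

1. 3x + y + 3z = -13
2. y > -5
Yes

Take x = 0, y = 2, z = -5. Substituting into each constraint:
  (1) 3(0) + 2 + 3(-5) = -13 ✓
  (2) 2 > -5 ✓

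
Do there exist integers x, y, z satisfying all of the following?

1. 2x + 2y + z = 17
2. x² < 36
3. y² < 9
Yes

Take x = 0, y = -1, z = 19. Substituting into each constraint:
  (1) 2(0) + 2(-1) + 19 = 17 ✓
  (2) x² = (0)² = 0, and 0 < 36 ✓
  (3) y² = (-1)² = 1, and 1 < 9 ✓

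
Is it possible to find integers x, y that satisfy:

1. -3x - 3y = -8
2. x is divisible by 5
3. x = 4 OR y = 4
No

Even the single constraint (-3x - 3y = -8) is infeasible over the integers.

  - -3x - 3y = -8: every term on the left is divisible by 3, so the LHS ≡ 0 (mod 3), but the RHS -8 is not — no integer solution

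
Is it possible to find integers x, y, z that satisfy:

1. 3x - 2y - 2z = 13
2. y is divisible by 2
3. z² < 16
Yes

Take x = 5, y = 0, z = 1. Substituting into each constraint:
  (1) 3(5) - 2(0) - 2(1) = 13 ✓
  (2) 0 = 2 × 0, remainder 0 ✓
  (3) z² = (1)² = 1, and 1 < 16 ✓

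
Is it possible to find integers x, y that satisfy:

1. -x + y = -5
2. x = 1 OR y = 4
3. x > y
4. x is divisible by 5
No

A contradictory subset is {-x + y = -5, x = 1 OR y = 4, x is divisible by 5}. No integer assignment can satisfy these jointly:

  - -x + y = -5: is a linear equation tying the variables together
  - x = 1 OR y = 4: forces a choice: either x = 1 or y = 4
  - x is divisible by 5: restricts x to multiples of 5

Split on the disjunction (x = 1 OR y = 4):
  • If x = 1: this contradicts the divisibility constraint — 1 is not a multiple of 5.
  • If y = 4: with y = 4, writing x = 5x', every remaining term of the linear equation is divisible by 5, so the left side is ≡ 0 (mod 5); but the right side -9 ≡ 1 (mod 5). No integers can satisfy it.
Both branches are infeasible, so the system has no integer solution.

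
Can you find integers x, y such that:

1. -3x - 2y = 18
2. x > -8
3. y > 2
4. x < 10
No

A contradictory subset is {-3x - 2y = 18, x > -8, y > 2}. No integer assignment can satisfy these jointly:

  - -3x - 2y = 18: is a linear equation tying the variables together
  - x > -8: bounds one variable relative to a constant
  - y > 2: bounds one variable relative to a constant

Range argument: with x ∈ [-7, ∞], y ∈ [3, ∞], the left side of the equation is at most 15, but the right side is 18 > 15. No integer solution exists.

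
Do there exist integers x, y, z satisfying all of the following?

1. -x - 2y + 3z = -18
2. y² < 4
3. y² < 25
Yes

Take x = 0, y = 0, z = -6. Substituting into each constraint:
  (1) 0 - 2(0) + 3(-6) = -18 ✓
  (2) y² = (0)² = 0, and 0 < 4 ✓
  (3) y² = (0)² = 0, and 0 < 25 ✓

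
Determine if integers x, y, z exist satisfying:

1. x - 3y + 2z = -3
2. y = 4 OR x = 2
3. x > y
Yes

Take x = 2, y = 1, z = -1. Substituting into each constraint:
  (1) 2 - 3(1) + 2(-1) = -3 ✓
  (2) x = 2, target 2 ✓ (second branch holds)
  (3) 2 > 1 ✓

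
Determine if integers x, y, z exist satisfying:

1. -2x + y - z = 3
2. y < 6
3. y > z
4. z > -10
Yes

Take x = -1, y = 0, z = -1. Substituting into each constraint:
  (1) -2(-1) + 0 + 1 = 3 ✓
  (2) 0 < 6 ✓
  (3) 0 > -1 ✓
  (4) -1 > -10 ✓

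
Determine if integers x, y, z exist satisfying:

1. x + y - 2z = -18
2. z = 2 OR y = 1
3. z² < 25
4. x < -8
Yes

Take x = -19, y = 1, z = 0. Substituting into each constraint:
  (1) (-19) + 1 - 2(0) = -18 ✓
  (2) y = 1, target 1 ✓ (second branch holds)
  (3) z² = (0)² = 0, and 0 < 25 ✓
  (4) -19 < -8 ✓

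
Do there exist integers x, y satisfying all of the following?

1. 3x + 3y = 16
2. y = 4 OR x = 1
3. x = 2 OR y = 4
No

Even the single constraint (3x + 3y = 16) is infeasible over the integers.

  - 3x + 3y = 16: every term on the left is divisible by 3, so the LHS ≡ 0 (mod 3), but the RHS 16 is not — no integer solution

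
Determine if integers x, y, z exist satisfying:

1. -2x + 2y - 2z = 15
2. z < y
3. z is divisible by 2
No

Even the single constraint (-2x + 2y - 2z = 15) is infeasible over the integers.

  - -2x + 2y - 2z = 15: every term on the left is divisible by 2, so the LHS ≡ 0 (mod 2), but the RHS 15 is not — no integer solution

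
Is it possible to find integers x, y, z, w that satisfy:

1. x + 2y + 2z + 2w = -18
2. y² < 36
Yes

Take x = 0, y = 0, z = 0, w = -9. Substituting into each constraint:
  (1) 0 + 2(0) + 2(0) + 2(-9) = -18 ✓
  (2) y² = (0)² = 0, and 0 < 36 ✓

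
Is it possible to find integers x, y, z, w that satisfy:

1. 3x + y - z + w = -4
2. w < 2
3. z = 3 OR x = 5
Yes

Take x = 5, y = 0, z = 19, w = 0. Substituting into each constraint:
  (1) 3(5) + 0 + (-19) + 0 = -4 ✓
  (2) 0 < 2 ✓
  (3) x = 5, target 5 ✓ (second branch holds)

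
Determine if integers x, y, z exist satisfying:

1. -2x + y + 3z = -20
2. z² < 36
Yes

Take x = 10, y = 0, z = 0. Substituting into each constraint:
  (1) -2(10) + 0 + 3(0) = -20 ✓
  (2) z² = (0)² = 0, and 0 < 36 ✓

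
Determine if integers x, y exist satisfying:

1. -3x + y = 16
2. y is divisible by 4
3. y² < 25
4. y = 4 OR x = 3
Yes

Take x = -4, y = 4. Substituting into each constraint:
  (1) -3(-4) + 4 = 16 ✓
  (2) 4 = 4 × 1, remainder 0 ✓
  (3) y² = (4)² = 16, and 16 < 25 ✓
  (4) y = 4, target 4 ✓ (first branch holds)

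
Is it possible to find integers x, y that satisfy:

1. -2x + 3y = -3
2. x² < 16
Yes

Take x = 0, y = -1. Substituting into each constraint:
  (1) -2(0) + 3(-1) = -3 ✓
  (2) x² = (0)² = 0, and 0 < 16 ✓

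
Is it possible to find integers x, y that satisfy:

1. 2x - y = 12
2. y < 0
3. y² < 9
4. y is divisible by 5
No

A contradictory subset is {y < 0, y² < 9, y is divisible by 5}. No integer assignment can satisfy these jointly:

  - y < 0: bounds one variable relative to a constant
  - y² < 9: restricts y to |y| ≤ 2
  - y is divisible by 5: restricts y to multiples of 5

The quadratic bounds confine the variables to a finite set (y ∈ {-2, …, 2}); checking each of the 5 combinations against the remaining constraints yields no solution.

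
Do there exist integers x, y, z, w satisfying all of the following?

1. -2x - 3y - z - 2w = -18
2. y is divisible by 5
Yes

Take x = 0, y = 0, z = 0, w = 9. Substituting into each constraint:
  (1) -2(0) - 3(0) + 0 - 2(9) = -18 ✓
  (2) 0 = 5 × 0, remainder 0 ✓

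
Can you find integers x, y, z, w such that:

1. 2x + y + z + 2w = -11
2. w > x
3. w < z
Yes

Take x = -1, y = -10, z = 1, w = 0. Substituting into each constraint:
  (1) 2(-1) + (-10) + 1 + 2(0) = -11 ✓
  (2) 0 > -1 ✓
  (3) 0 < 1 ✓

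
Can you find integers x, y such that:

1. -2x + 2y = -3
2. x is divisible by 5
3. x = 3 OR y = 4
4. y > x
No

Even the single constraint (-2x + 2y = -3) is infeasible over the integers.

  - -2x + 2y = -3: every term on the left is divisible by 2, so the LHS ≡ 0 (mod 2), but the RHS -3 is not — no integer solution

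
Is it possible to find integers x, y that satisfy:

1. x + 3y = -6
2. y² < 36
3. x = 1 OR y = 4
Yes

Take x = -18, y = 4. Substituting into each constraint:
  (1) (-18) + 3(4) = -6 ✓
  (2) y² = (4)² = 16, and 16 < 36 ✓
  (3) y = 4, target 4 ✓ (second branch holds)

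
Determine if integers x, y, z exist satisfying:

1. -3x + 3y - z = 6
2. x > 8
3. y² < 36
Yes

Take x = 9, y = 0, z = -33. Substituting into each constraint:
  (1) -3(9) + 3(0) + 33 = 6 ✓
  (2) 9 > 8 ✓
  (3) y² = (0)² = 0, and 0 < 36 ✓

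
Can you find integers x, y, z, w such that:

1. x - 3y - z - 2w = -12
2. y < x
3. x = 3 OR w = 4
Yes

Take x = 1, y = 0, z = 5, w = 4. Substituting into each constraint:
  (1) 1 - 3(0) + (-5) - 2(4) = -12 ✓
  (2) 0 < 1 ✓
  (3) w = 4, target 4 ✓ (second branch holds)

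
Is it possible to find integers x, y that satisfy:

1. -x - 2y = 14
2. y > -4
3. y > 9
Yes

Take x = -34, y = 10. Substituting into each constraint:
  (1) 34 - 2(10) = 14 ✓
  (2) 10 > -4 ✓
  (3) 10 > 9 ✓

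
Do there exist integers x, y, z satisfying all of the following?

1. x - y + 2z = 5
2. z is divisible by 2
Yes

Take x = 5, y = 0, z = 0. Substituting into each constraint:
  (1) 5 + 0 + 2(0) = 5 ✓
  (2) 0 = 2 × 0, remainder 0 ✓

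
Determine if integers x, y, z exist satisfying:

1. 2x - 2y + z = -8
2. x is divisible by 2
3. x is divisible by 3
Yes

Take x = 0, y = 4, z = 0. Substituting into each constraint:
  (1) 2(0) - 2(4) + 0 = -8 ✓
  (2) 0 = 2 × 0, remainder 0 ✓
  (3) 0 = 3 × 0, remainder 0 ✓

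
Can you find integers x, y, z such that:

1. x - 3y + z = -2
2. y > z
Yes

Take x = -1, y = 0, z = -1. Substituting into each constraint:
  (1) (-1) - 3(0) + (-1) = -2 ✓
  (2) 0 > -1 ✓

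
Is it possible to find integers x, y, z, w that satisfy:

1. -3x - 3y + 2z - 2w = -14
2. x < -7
Yes

Take x = -8, y = 14, z = 2, w = 0. Substituting into each constraint:
  (1) -3(-8) - 3(14) + 2(2) - 2(0) = -14 ✓
  (2) -8 < -7 ✓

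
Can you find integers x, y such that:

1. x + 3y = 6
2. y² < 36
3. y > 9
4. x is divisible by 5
No

A contradictory subset is {y² < 36, y > 9}. No integer assignment can satisfy these jointly:

  - y² < 36: restricts y to |y| ≤ 5
  - y > 9: bounds one variable relative to a constant

Direct contradiction: the bounds on y require y ≥ 10 and y ≤ 5 simultaneously, which is empty.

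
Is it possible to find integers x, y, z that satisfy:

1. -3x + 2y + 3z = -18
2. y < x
Yes

Take x = 1, y = 0, z = -5. Substituting into each constraint:
  (1) -3(1) + 2(0) + 3(-5) = -18 ✓
  (2) 0 < 1 ✓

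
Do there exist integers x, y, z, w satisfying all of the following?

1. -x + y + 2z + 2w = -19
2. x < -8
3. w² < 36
Yes

Take x = -9, y = 0, z = -14, w = 0. Substituting into each constraint:
  (1) 9 + 0 + 2(-14) + 2(0) = -19 ✓
  (2) -9 < -8 ✓
  (3) w² = (0)² = 0, and 0 < 36 ✓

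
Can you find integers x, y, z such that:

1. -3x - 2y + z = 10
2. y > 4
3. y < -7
No

A contradictory subset is {y > 4, y < -7}. No integer assignment can satisfy these jointly:

  - y > 4: bounds one variable relative to a constant
  - y < -7: bounds one variable relative to a constant

Direct contradiction: the bounds on y require y ≥ 5 and y ≤ -8 simultaneously, which is empty.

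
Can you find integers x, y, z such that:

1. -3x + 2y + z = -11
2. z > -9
Yes

Take x = 5, y = 2, z = 0. Substituting into each constraint:
  (1) -3(5) + 2(2) + 0 = -11 ✓
  (2) 0 > -9 ✓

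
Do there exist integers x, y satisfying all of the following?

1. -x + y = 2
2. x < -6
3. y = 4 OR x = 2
No

The full constraint system is jointly infeasible over the integers. Each constraint and what it forces:

  - -x + y = 2: is a linear equation tying the variables together
  - x < -6: bounds one variable relative to a constant
  - y = 4 OR x = 2: forces a choice: either y = 4 or x = 2

Split on the disjunction (y = 4 OR x = 2):
  • If y = 4: the equation forces x = 2, which contradicts the bound x ≤ -7.
  • If x = 2: this contradicts the bound x ≤ -7.
Both branches are infeasible, so the system has no integer solution.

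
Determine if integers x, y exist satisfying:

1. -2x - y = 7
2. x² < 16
Yes

Take x = 0, y = -7. Substituting into each constraint:
  (1) -2(0) + 7 = 7 ✓
  (2) x² = (0)² = 0, and 0 < 16 ✓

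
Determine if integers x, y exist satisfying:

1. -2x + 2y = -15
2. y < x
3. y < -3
No

Even the single constraint (-2x + 2y = -15) is infeasible over the integers.

  - -2x + 2y = -15: every term on the left is divisible by 2, so the LHS ≡ 0 (mod 2), but the RHS -15 is not — no integer solution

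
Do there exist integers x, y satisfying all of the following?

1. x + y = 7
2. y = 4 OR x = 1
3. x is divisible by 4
No

The full constraint system is jointly infeasible over the integers. Each constraint and what it forces:

  - x + y = 7: is a linear equation tying the variables together
  - y = 4 OR x = 1: forces a choice: either y = 4 or x = 1
  - x is divisible by 4: restricts x to multiples of 4

Split on the disjunction (y = 4 OR x = 1):
  • If y = 4: with y = 4, writing x = 4x', every remaining term of the linear equation is divisible by 4, so the left side is ≡ 0 (mod 4); but the right side 3 ≡ 3 (mod 4). No integers can satisfy it.
  • If x = 1: this contradicts the divisibility constraint — 1 is not a multiple of 4.
Both branches are infeasible, so the system has no integer solution.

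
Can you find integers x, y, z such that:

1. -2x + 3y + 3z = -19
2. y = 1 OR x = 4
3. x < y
Yes

Take x = -1, y = 1, z = -8. Substituting into each constraint:
  (1) -2(-1) + 3(1) + 3(-8) = -19 ✓
  (2) y = 1, target 1 ✓ (first branch holds)
  (3) -1 < 1 ✓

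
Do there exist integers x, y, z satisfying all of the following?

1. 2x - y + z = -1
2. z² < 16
Yes

Take x = 0, y = 1, z = 0. Substituting into each constraint:
  (1) 2(0) + (-1) + 0 = -1 ✓
  (2) z² = (0)² = 0, and 0 < 16 ✓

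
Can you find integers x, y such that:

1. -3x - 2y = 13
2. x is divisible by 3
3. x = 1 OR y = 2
No

The full constraint system is jointly infeasible over the integers. Each constraint and what it forces:

  - -3x - 2y = 13: is a linear equation tying the variables together
  - x is divisible by 3: restricts x to multiples of 3
  - x = 1 OR y = 2: forces a choice: either x = 1 or y = 2

Split on the disjunction (x = 1 OR y = 2):
  • If x = 1: this contradicts the divisibility constraint — 1 is not a multiple of 3.
  • If y = 2: with y = 2, writing x = 3x', every remaining term of the linear equation is divisible by 9, so the left side is ≡ 0 (mod 9); but the right side 17 ≡ 8 (mod 9). No integers can satisfy it.
Both branches are infeasible, so the system has no integer solution.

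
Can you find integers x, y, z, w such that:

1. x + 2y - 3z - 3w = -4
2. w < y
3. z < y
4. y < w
No

A contradictory subset is {w < y, y < w}. No integer assignment can satisfy these jointly:

  - w < y: bounds one variable relative to another variable
  - y < w: bounds one variable relative to another variable

Direct contradiction: y > w and w > y cannot both hold.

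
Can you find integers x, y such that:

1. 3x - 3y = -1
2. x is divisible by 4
No

Even the single constraint (3x - 3y = -1) is infeasible over the integers.

  - 3x - 3y = -1: every term on the left is divisible by 3, so the LHS ≡ 0 (mod 3), but the RHS -1 is not — no integer solution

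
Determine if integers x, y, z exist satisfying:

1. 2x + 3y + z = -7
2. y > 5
Yes

Take x = 0, y = 6, z = -25. Substituting into each constraint:
  (1) 2(0) + 3(6) + (-25) = -7 ✓
  (2) 6 > 5 ✓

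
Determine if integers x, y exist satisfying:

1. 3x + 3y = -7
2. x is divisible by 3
No

Even the single constraint (3x + 3y = -7) is infeasible over the integers.

  - 3x + 3y = -7: every term on the left is divisible by 3, so the LHS ≡ 0 (mod 3), but the RHS -7 is not — no integer solution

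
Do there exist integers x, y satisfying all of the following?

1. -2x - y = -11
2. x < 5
Yes

Take x = 4, y = 3. Substituting into each constraint:
  (1) -2(4) + (-3) = -11 ✓
  (2) 4 < 5 ✓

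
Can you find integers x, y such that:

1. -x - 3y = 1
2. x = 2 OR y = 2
Yes

Take x = 2, y = -1. Substituting into each constraint:
  (1) (-2) - 3(-1) = 1 ✓
  (2) x = 2, target 2 ✓ (first branch holds)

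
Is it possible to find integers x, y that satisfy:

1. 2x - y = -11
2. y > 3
Yes

Take x = -3, y = 5. Substituting into each constraint:
  (1) 2(-3) + (-5) = -11 ✓
  (2) 5 > 3 ✓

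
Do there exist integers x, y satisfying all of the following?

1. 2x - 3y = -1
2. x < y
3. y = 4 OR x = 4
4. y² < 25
No

A contradictory subset is {2x - 3y = -1, x < y, y = 4 OR x = 4}. No integer assignment can satisfy these jointly:

  - 2x - 3y = -1: is a linear equation tying the variables together
  - x < y: bounds one variable relative to another variable
  - y = 4 OR x = 4: forces a choice: either y = 4 or x = 4

Split on the disjunction (y = 4 OR x = 4):
  • If y = 4: with y = 4, every remaining term of the linear equation is divisible by 2, so the left side is ≡ 0 (mod 2); but the right side 11 ≡ 1 (mod 2). No integers can satisfy it.
  • If x = 4: the equation forces y = 3, giving (x, y) = (4, 3), which violates y > x.
Both branches are infeasible, so the system has no integer solution.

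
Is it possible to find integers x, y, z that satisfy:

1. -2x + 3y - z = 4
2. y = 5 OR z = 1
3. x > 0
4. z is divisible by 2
No

A contradictory subset is {-2x + 3y - z = 4, y = 5 OR z = 1, z is divisible by 2}. No integer assignment can satisfy these jointly:

  - -2x + 3y - z = 4: is a linear equation tying the variables together
  - y = 5 OR z = 1: forces a choice: either y = 5 or z = 1
  - z is divisible by 2: restricts z to multiples of 2

Split on the disjunction (y = 5 OR z = 1):
  • If y = 5: with y = 5, writing z = 2z', every remaining term of the linear equation is divisible by 2, so the left side is ≡ 0 (mod 2); but the right side -11 ≡ 1 (mod 2). No integers can satisfy it.
  • If z = 1: this contradicts the divisibility constraint — 1 is not a multiple of 2.
Both branches are infeasible, so the system has no integer solution.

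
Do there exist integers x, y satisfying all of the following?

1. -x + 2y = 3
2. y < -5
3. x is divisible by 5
Yes

Take x = -15, y = -6. Substituting into each constraint:
  (1) 15 + 2(-6) = 3 ✓
  (2) -6 < -5 ✓
  (3) -15 = 5 × -3, remainder 0 ✓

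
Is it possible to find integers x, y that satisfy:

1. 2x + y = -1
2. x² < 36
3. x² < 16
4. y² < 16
Yes

Take x = 0, y = -1. Substituting into each constraint:
  (1) 2(0) + (-1) = -1 ✓
  (2) x² = (0)² = 0, and 0 < 36 ✓
  (3) x² = (0)² = 0, and 0 < 16 ✓
  (4) y² = (-1)² = 1, and 1 < 16 ✓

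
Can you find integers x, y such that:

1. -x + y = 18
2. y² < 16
Yes

Take x = -18, y = 0. Substituting into each constraint:
  (1) 18 + 0 = 18 ✓
  (2) y² = (0)² = 0, and 0 < 16 ✓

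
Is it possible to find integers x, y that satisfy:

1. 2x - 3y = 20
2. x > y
Yes

Take x = -17, y = -18. Substituting into each constraint:
  (1) 2(-17) - 3(-18) = 20 ✓
  (2) -17 > -18 ✓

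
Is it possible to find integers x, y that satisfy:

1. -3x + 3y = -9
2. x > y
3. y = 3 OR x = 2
Yes

Take x = 6, y = 3. Substituting into each constraint:
  (1) -3(6) + 3(3) = -9 ✓
  (2) 6 > 3 ✓
  (3) y = 3, target 3 ✓ (first branch holds)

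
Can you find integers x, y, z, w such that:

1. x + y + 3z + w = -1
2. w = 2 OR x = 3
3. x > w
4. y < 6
Yes

Take x = 3, y = 0, z = -2, w = 2. Substituting into each constraint:
  (1) 3 + 0 + 3(-2) + 2 = -1 ✓
  (2) w = 2, target 2 ✓ (first branch holds)
  (3) 3 > 2 ✓
  (4) 0 < 6 ✓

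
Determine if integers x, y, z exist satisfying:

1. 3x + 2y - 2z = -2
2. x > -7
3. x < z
Yes

Take x = 0, y = 0, z = 1. Substituting into each constraint:
  (1) 3(0) + 2(0) - 2(1) = -2 ✓
  (2) 0 > -7 ✓
  (3) 0 < 1 ✓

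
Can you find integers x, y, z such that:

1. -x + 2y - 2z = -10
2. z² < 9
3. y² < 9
Yes

Take x = 10, y = 0, z = 0. Substituting into each constraint:
  (1) (-10) + 2(0) - 2(0) = -10 ✓
  (2) z² = (0)² = 0, and 0 < 9 ✓
  (3) y² = (0)² = 0, and 0 < 9 ✓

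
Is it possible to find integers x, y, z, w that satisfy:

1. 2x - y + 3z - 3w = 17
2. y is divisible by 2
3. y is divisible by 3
Yes

Take x = 1, y = 0, z = 5, w = 0. Substituting into each constraint:
  (1) 2(1) + 0 + 3(5) - 3(0) = 17 ✓
  (2) 0 = 2 × 0, remainder 0 ✓
  (3) 0 = 3 × 0, remainder 0 ✓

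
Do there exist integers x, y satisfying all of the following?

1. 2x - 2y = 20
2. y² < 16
Yes

Take x = 10, y = 0. Substituting into each constraint:
  (1) 2(10) - 2(0) = 20 ✓
  (2) y² = (0)² = 0, and 0 < 16 ✓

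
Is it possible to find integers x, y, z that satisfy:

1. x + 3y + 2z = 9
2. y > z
Yes

Take x = 6, y = 1, z = 0. Substituting into each constraint:
  (1) 6 + 3(1) + 2(0) = 9 ✓
  (2) 1 > 0 ✓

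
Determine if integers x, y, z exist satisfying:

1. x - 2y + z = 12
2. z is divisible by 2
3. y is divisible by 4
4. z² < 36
Yes

Take x = 12, y = 0, z = 0. Substituting into each constraint:
  (1) 12 - 2(0) + 0 = 12 ✓
  (2) 0 = 2 × 0, remainder 0 ✓
  (3) 0 = 4 × 0, remainder 0 ✓
  (4) z² = (0)² = 0, and 0 < 36 ✓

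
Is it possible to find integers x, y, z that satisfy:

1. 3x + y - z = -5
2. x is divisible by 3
Yes

Take x = 0, y = -5, z = 0. Substituting into each constraint:
  (1) 3(0) + (-5) + 0 = -5 ✓
  (2) 0 = 3 × 0, remainder 0 ✓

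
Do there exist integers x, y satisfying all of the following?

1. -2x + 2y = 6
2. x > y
No

The full constraint system is jointly infeasible over the integers. Each constraint and what it forces:

  - -2x + 2y = 6: is a linear equation tying the variables together
  - x > y: bounds one variable relative to another variable

From the equation, x − y = -3, i.e. x − y = -3; but x > y requires x − y ≥ 1. Contradiction.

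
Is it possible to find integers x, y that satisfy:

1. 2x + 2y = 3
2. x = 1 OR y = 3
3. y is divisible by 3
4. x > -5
No

Even the single constraint (2x + 2y = 3) is infeasible over the integers.

  - 2x + 2y = 3: every term on the left is divisible by 2, so the LHS ≡ 0 (mod 2), but the RHS 3 is not — no integer solution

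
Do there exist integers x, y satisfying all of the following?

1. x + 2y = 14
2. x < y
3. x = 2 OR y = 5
Yes

Take x = 2, y = 6. Substituting into each constraint:
  (1) 2 + 2(6) = 14 ✓
  (2) 2 < 6 ✓
  (3) x = 2, target 2 ✓ (first branch holds)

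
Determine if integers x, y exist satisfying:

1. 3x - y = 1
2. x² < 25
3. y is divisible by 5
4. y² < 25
No

A contradictory subset is {3x - y = 1, y is divisible by 5, y² < 25}. No integer assignment can satisfy these jointly:

  - 3x - y = 1: is a linear equation tying the variables together
  - y is divisible by 5: restricts y to multiples of 5
  - y² < 25: restricts y to |y| ≤ 4

The bounds confine y to {0} with 5 | y. For each value, substitute into the equation:
  • y = 0: the equation gives 3x = 1, so x would not be an integer.
Every case fails, so no integer solution exists.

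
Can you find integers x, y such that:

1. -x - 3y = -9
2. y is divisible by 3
Yes

Take x = 9, y = 0. Substituting into each constraint:
  (1) (-9) - 3(0) = -9 ✓
  (2) 0 = 3 × 0, remainder 0 ✓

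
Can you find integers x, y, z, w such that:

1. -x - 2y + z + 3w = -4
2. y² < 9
Yes

Take x = 4, y = 0, z = 0, w = 0. Substituting into each constraint:
  (1) (-4) - 2(0) + 0 + 3(0) = -4 ✓
  (2) y² = (0)² = 0, and 0 < 9 ✓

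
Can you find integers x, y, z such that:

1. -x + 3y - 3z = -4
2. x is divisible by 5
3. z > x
Yes

Take x = 10, y = 13, z = 11. Substituting into each constraint:
  (1) (-10) + 3(13) - 3(11) = -4 ✓
  (2) 10 = 5 × 2, remainder 0 ✓
  (3) 11 > 10 ✓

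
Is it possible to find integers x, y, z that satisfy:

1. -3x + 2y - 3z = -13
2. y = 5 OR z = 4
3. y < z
Yes

Take x = 1, y = 1, z = 4. Substituting into each constraint:
  (1) -3(1) + 2(1) - 3(4) = -13 ✓
  (2) z = 4, target 4 ✓ (second branch holds)
  (3) 1 < 4 ✓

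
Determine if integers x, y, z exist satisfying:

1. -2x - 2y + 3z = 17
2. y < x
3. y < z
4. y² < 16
Yes

Take x = 2, y = 0, z = 7. Substituting into each constraint:
  (1) -2(2) - 2(0) + 3(7) = 17 ✓
  (2) 0 < 2 ✓
  (3) 0 < 7 ✓
  (4) y² = (0)² = 0, and 0 < 16 ✓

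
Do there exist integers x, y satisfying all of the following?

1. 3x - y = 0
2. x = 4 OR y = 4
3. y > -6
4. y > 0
Yes

Take x = 4, y = 12. Substituting into each constraint:
  (1) 3(4) + (-12) = 0 ✓
  (2) x = 4, target 4 ✓ (first branch holds)
  (3) 12 > -6 ✓
  (4) 12 > 0 ✓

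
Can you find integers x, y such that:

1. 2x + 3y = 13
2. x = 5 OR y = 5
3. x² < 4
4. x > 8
No

A contradictory subset is {2x + 3y = 13, x = 5 OR y = 5, x > 8}. No integer assignment can satisfy these jointly:

  - 2x + 3y = 13: is a linear equation tying the variables together
  - x = 5 OR y = 5: forces a choice: either x = 5 or y = 5
  - x > 8: bounds one variable relative to a constant

Split on the disjunction (x = 5 OR y = 5):
  • If x = 5: this contradicts the bound x ≥ 9.
  • If y = 5: the equation forces x = -1, which contradicts the bound x ≥ 9.
Both branches are infeasible, so the system has no integer solution.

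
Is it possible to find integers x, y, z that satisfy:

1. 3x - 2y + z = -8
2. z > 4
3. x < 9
Yes

Take x = -5, y = 0, z = 7. Substituting into each constraint:
  (1) 3(-5) - 2(0) + 7 = -8 ✓
  (2) 7 > 4 ✓
  (3) -5 < 9 ✓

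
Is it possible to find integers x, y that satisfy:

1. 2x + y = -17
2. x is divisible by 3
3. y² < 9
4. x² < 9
No

A contradictory subset is {2x + y = -17, y² < 9, x² < 9}. No integer assignment can satisfy these jointly:

  - 2x + y = -17: is a linear equation tying the variables together
  - y² < 9: restricts y to |y| ≤ 2
  - x² < 9: restricts x to |x| ≤ 2

Range argument: with x ∈ [-2, 2], y ∈ [-2, 2], the left side of the equation is at least -6, but the right side is -17 < -6. No integer solution exists.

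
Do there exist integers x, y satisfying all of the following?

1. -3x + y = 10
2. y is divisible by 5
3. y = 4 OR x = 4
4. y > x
No

A contradictory subset is {-3x + y = 10, y is divisible by 5, y = 4 OR x = 4}. No integer assignment can satisfy these jointly:

  - -3x + y = 10: is a linear equation tying the variables together
  - y is divisible by 5: restricts y to multiples of 5
  - y = 4 OR x = 4: forces a choice: either y = 4 or x = 4

Split on the disjunction (y = 4 OR x = 4):
  • If y = 4: this contradicts the divisibility constraint — 4 is not a multiple of 5.
  • If x = 4: with x = 4, writing y = 5y', every remaining term of the linear equation is divisible by 5, so the left side is ≡ 0 (mod 5); but the right side 22 ≡ 2 (mod 5). No integers can satisfy it.
Both branches are infeasible, so the system has no integer solution.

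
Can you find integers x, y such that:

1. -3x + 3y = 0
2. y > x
No

The full constraint system is jointly infeasible over the integers. Each constraint and what it forces:

  - -3x + 3y = 0: is a linear equation tying the variables together
  - y > x: bounds one variable relative to another variable

From the equation, x − y = 0, i.e. y − x = 0; but y > x requires y − x ≥ 1. Contradiction.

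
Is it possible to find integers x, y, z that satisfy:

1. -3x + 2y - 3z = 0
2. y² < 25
Yes

Take x = 0, y = 0, z = 0. Substituting into each constraint:
  (1) -3(0) + 2(0) - 3(0) = 0 ✓
  (2) y² = (0)² = 0, and 0 < 25 ✓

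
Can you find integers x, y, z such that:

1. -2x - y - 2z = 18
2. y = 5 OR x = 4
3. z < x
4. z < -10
Yes

Take x = 4, y = 6, z = -16. Substituting into each constraint:
  (1) -2(4) + (-6) - 2(-16) = 18 ✓
  (2) x = 4, target 4 ✓ (second branch holds)
  (3) -16 < 4 ✓
  (4) -16 < -10 ✓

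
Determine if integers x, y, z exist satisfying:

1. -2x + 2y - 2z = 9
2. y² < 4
No

Even the single constraint (-2x + 2y - 2z = 9) is infeasible over the integers.

  - -2x + 2y - 2z = 9: every term on the left is divisible by 2, so the LHS ≡ 0 (mod 2), but the RHS 9 is not — no integer solution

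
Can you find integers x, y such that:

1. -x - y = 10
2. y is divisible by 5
Yes

Take x = -10, y = 0. Substituting into each constraint:
  (1) 10 + 0 = 10 ✓
  (2) 0 = 5 × 0, remainder 0 ✓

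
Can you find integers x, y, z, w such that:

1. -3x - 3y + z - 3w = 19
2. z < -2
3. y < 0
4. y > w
Yes

Take x = -5, y = -1, z = -5, w = -2. Substituting into each constraint:
  (1) -3(-5) - 3(-1) + (-5) - 3(-2) = 19 ✓
  (2) -5 < -2 ✓
  (3) -1 < 0 ✓
  (4) -1 > -2 ✓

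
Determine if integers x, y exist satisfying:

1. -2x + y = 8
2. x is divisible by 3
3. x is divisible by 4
Yes

Take x = 0, y = 8. Substituting into each constraint:
  (1) -2(0) + 8 = 8 ✓
  (2) 0 = 3 × 0, remainder 0 ✓
  (3) 0 = 4 × 0, remainder 0 ✓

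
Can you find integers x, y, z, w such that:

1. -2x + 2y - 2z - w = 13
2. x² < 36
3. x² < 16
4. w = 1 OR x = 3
Yes

Take x = 3, y = 0, z = 0, w = -19. Substituting into each constraint:
  (1) -2(3) + 2(0) - 2(0) + 19 = 13 ✓
  (2) x² = (3)² = 9, and 9 < 36 ✓
  (3) x² = (3)² = 9, and 9 < 16 ✓
  (4) x = 3, target 3 ✓ (second branch holds)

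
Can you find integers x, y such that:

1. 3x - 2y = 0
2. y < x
Yes

Take x = -2, y = -3. Substituting into each constraint:
  (1) 3(-2) - 2(-3) = 0 ✓
  (2) -3 < -2 ✓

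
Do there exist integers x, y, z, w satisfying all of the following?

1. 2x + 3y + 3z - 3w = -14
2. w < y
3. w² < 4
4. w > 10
No

A contradictory subset is {w² < 4, w > 10}. No integer assignment can satisfy these jointly:

  - w² < 4: restricts w to |w| ≤ 1
  - w > 10: bounds one variable relative to a constant

Direct contradiction: the bounds on w require w ≥ 11 and w ≤ 1 simultaneously, which is empty.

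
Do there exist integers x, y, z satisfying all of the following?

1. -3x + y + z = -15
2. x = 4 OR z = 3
Yes

Take x = 0, y = -18, z = 3. Substituting into each constraint:
  (1) -3(0) + (-18) + 3 = -15 ✓
  (2) z = 3, target 3 ✓ (second branch holds)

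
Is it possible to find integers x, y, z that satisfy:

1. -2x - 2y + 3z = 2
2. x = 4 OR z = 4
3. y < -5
Yes

Take x = 4, y = -8, z = -2. Substituting into each constraint:
  (1) -2(4) - 2(-8) + 3(-2) = 2 ✓
  (2) x = 4, target 4 ✓ (first branch holds)
  (3) -8 < -5 ✓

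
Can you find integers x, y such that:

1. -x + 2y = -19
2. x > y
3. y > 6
Yes

Take x = 33, y = 7. Substituting into each constraint:
  (1) (-33) + 2(7) = -19 ✓
  (2) 33 > 7 ✓
  (3) 7 > 6 ✓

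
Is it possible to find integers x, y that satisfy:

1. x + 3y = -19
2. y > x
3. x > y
No

A contradictory subset is {y > x, x > y}. No integer assignment can satisfy these jointly:

  - y > x: bounds one variable relative to another variable
  - x > y: bounds one variable relative to another variable

Direct contradiction: y > x and x > y cannot both hold.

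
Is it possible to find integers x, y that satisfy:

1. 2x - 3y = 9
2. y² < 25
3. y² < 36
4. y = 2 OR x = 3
Yes

Take x = 3, y = -1. Substituting into each constraint:
  (1) 2(3) - 3(-1) = 9 ✓
  (2) y² = (-1)² = 1, and 1 < 25 ✓
  (3) y² = (-1)² = 1, and 1 < 36 ✓
  (4) x = 3, target 3 ✓ (second branch holds)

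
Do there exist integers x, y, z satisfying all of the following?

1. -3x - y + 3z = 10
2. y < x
Yes

Take x = 0, y = -1, z = 3. Substituting into each constraint:
  (1) -3(0) + 1 + 3(3) = 10 ✓
  (2) -1 < 0 ✓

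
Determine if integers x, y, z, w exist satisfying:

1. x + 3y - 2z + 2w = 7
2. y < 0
Yes

Take x = 10, y = -1, z = 0, w = 0. Substituting into each constraint:
  (1) 10 + 3(-1) - 2(0) + 2(0) = 7 ✓
  (2) -1 < 0 ✓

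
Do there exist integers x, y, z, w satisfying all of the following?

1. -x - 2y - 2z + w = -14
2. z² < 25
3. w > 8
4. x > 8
Yes

Take x = 9, y = 7, z = 0, w = 9. Substituting into each constraint:
  (1) (-9) - 2(7) - 2(0) + 9 = -14 ✓
  (2) z² = (0)² = 0, and 0 < 25 ✓
  (3) 9 > 8 ✓
  (4) 9 > 8 ✓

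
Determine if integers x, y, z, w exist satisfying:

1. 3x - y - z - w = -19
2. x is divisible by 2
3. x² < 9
Yes

Take x = 0, y = 19, z = 0, w = 0. Substituting into each constraint:
  (1) 3(0) + (-19) + 0 + 0 = -19 ✓
  (2) 0 = 2 × 0, remainder 0 ✓
  (3) x² = (0)² = 0, and 0 < 9 ✓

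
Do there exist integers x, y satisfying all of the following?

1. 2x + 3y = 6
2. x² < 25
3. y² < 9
Yes

Take x = 0, y = 2. Substituting into each constraint:
  (1) 2(0) + 3(2) = 6 ✓
  (2) x² = (0)² = 0, and 0 < 25 ✓
  (3) y² = (2)² = 4, and 4 < 9 ✓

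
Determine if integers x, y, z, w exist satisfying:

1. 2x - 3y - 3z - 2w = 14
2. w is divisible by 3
Yes

Take x = 1, y = 0, z = -4, w = 0. Substituting into each constraint:
  (1) 2(1) - 3(0) - 3(-4) - 2(0) = 14 ✓
  (2) 0 = 3 × 0, remainder 0 ✓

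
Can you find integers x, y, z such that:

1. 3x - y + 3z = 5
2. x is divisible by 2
Yes

Take x = 0, y = -5, z = 0. Substituting into each constraint:
  (1) 3(0) + 5 + 3(0) = 5 ✓
  (2) 0 = 2 × 0, remainder 0 ✓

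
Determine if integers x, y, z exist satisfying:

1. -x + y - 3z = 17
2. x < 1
Yes

Take x = -17, y = 0, z = 0. Substituting into each constraint:
  (1) 17 + 0 - 3(0) = 17 ✓
  (2) -17 < 1 ✓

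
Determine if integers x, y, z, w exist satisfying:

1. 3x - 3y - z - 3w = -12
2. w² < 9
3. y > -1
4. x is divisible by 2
Yes

Take x = 0, y = 0, z = 6, w = 2. Substituting into each constraint:
  (1) 3(0) - 3(0) + (-6) - 3(2) = -12 ✓
  (2) w² = (2)² = 4, and 4 < 9 ✓
  (3) 0 > -1 ✓
  (4) 0 = 2 × 0, remainder 0 ✓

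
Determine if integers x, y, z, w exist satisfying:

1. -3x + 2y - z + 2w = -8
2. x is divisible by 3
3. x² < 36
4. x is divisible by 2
Yes

Take x = 0, y = -4, z = 0, w = 0. Substituting into each constraint:
  (1) -3(0) + 2(-4) + 0 + 2(0) = -8 ✓
  (2) 0 = 3 × 0, remainder 0 ✓
  (3) x² = (0)² = 0, and 0 < 36 ✓
  (4) 0 = 2 × 0, remainder 0 ✓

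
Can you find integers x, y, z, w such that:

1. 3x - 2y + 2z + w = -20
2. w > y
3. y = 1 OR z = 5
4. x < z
Yes

Take x = -11, y = -2, z = 5, w = -1. Substituting into each constraint:
  (1) 3(-11) - 2(-2) + 2(5) + (-1) = -20 ✓
  (2) -1 > -2 ✓
  (3) z = 5, target 5 ✓ (second branch holds)
  (4) -11 < 5 ✓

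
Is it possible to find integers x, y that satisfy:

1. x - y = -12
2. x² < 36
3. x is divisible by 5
Yes

Take x = 0, y = 12. Substituting into each constraint:
  (1) 0 + (-12) = -12 ✓
  (2) x² = (0)² = 0, and 0 < 36 ✓
  (3) 0 = 5 × 0, remainder 0 ✓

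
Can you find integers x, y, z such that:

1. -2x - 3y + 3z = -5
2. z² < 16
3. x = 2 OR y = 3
Yes

Take x = 1, y = 3, z = 2. Substituting into each constraint:
  (1) -2(1) - 3(3) + 3(2) = -5 ✓
  (2) z² = (2)² = 4, and 4 < 16 ✓
  (3) y = 3, target 3 ✓ (second branch holds)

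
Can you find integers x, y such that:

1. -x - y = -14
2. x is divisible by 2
Yes

Take x = 0, y = 14. Substituting into each constraint:
  (1) 0 + (-14) = -14 ✓
  (2) 0 = 2 × 0, remainder 0 ✓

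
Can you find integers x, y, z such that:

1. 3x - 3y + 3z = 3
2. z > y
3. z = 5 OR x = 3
Yes

Take x = 0, y = 4, z = 5. Substituting into each constraint:
  (1) 3(0) - 3(4) + 3(5) = 3 ✓
  (2) 5 > 4 ✓
  (3) z = 5, target 5 ✓ (first branch holds)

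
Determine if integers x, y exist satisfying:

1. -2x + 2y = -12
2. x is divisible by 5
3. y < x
Yes

Take x = 0, y = -6. Substituting into each constraint:
  (1) -2(0) + 2(-6) = -12 ✓
  (2) 0 = 5 × 0, remainder 0 ✓
  (3) -6 < 0 ✓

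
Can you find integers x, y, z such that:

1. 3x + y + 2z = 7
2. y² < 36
Yes

Take x = 1, y = 0, z = 2. Substituting into each constraint:
  (1) 3(1) + 0 + 2(2) = 7 ✓
  (2) y² = (0)² = 0, and 0 < 36 ✓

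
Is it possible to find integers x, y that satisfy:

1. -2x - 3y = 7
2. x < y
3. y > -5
Yes

Take x = -2, y = -1. Substituting into each constraint:
  (1) -2(-2) - 3(-1) = 7 ✓
  (2) -2 < -1 ✓
  (3) -1 > -5 ✓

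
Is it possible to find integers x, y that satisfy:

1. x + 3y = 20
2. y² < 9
Yes

Take x = 20, y = 0. Substituting into each constraint:
  (1) 20 + 3(0) = 20 ✓
  (2) y² = (0)² = 0, and 0 < 9 ✓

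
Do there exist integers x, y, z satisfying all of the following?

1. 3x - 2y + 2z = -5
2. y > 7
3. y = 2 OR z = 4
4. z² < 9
No

A contradictory subset is {y > 7, y = 2 OR z = 4, z² < 9}. No integer assignment can satisfy these jointly:

  - y > 7: bounds one variable relative to a constant
  - y = 2 OR z = 4: forces a choice: either y = 2 or z = 4
  - z² < 9: restricts z to |z| ≤ 2

Split on the disjunction (y = 2 OR z = 4):
  • If y = 2: this contradicts the bound y ≥ 8.
  • If z = 4: this contradicts z² < 9, which requires |z| ≤ 2.
Both branches are infeasible, so the system has no integer solution.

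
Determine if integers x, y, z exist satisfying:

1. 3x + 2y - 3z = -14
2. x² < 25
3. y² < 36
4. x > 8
No

A contradictory subset is {x² < 25, x > 8}. No integer assignment can satisfy these jointly:

  - x² < 25: restricts x to |x| ≤ 4
  - x > 8: bounds one variable relative to a constant

Direct contradiction: the bounds on x require x ≥ 9 and x ≤ 4 simultaneously, which is empty.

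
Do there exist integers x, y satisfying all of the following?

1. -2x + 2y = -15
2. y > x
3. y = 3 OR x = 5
No

Even the single constraint (-2x + 2y = -15) is infeasible over the integers.

  - -2x + 2y = -15: every term on the left is divisible by 2, so the LHS ≡ 0 (mod 2), but the RHS -15 is not — no integer solution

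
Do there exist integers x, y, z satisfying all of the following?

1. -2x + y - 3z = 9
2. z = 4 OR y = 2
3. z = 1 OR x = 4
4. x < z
Yes

Take x = -5, y = 2, z = 1. Substituting into each constraint:
  (1) -2(-5) + 2 - 3(1) = 9 ✓
  (2) y = 2, target 2 ✓ (second branch holds)
  (3) z = 1, target 1 ✓ (first branch holds)
  (4) -5 < 1 ✓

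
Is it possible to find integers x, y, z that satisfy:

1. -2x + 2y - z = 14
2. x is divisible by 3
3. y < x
Yes

Take x = 0, y = -1, z = -16. Substituting into each constraint:
  (1) -2(0) + 2(-1) + 16 = 14 ✓
  (2) 0 = 3 × 0, remainder 0 ✓
  (3) -1 < 0 ✓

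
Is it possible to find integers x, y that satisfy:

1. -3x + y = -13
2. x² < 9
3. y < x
Yes

Take x = 0, y = -13. Substituting into each constraint:
  (1) -3(0) + (-13) = -13 ✓
  (2) x² = (0)² = 0, and 0 < 9 ✓
  (3) -13 < 0 ✓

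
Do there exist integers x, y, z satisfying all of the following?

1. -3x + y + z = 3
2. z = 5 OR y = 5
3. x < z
Yes

Take x = 3, y = 5, z = 7. Substituting into each constraint:
  (1) -3(3) + 5 + 7 = 3 ✓
  (2) y = 5, target 5 ✓ (second branch holds)
  (3) 3 < 7 ✓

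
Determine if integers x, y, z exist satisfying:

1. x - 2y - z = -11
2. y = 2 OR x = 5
Yes

Take x = 5, y = 3, z = 10. Substituting into each constraint:
  (1) 5 - 2(3) + (-10) = -11 ✓
  (2) x = 5, target 5 ✓ (second branch holds)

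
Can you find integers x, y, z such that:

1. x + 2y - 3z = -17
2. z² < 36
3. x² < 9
Yes

Take x = 1, y = -9, z = 0. Substituting into each constraint:
  (1) 1 + 2(-9) - 3(0) = -17 ✓
  (2) z² = (0)² = 0, and 0 < 36 ✓
  (3) x² = (1)² = 1, and 1 < 9 ✓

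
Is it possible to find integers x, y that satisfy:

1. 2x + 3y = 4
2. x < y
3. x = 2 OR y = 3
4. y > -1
No

A contradictory subset is {2x + 3y = 4, x < y, x = 2 OR y = 3}. No integer assignment can satisfy these jointly:

  - 2x + 3y = 4: is a linear equation tying the variables together
  - x < y: bounds one variable relative to another variable
  - x = 2 OR y = 3: forces a choice: either x = 2 or y = 3

Split on the disjunction (x = 2 OR y = 3):
  • If x = 2: the equation forces y = 0, giving (x, y) = (2, 0), which violates y > x.
  • If y = 3: with y = 3, every remaining term of the linear equation is divisible by 2, so the left side is ≡ 0 (mod 2); but the right side -5 ≡ 1 (mod 2). No integers can satisfy it.
Both branches are infeasible, so the system has no integer solution.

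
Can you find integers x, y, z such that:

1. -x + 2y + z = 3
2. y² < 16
Yes

Take x = 1, y = 2, z = 0. Substituting into each constraint:
  (1) (-1) + 2(2) + 0 = 3 ✓
  (2) y² = (2)² = 4, and 4 < 16 ✓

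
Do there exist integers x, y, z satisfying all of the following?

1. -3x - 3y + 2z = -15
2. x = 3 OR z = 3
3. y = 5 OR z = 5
Yes

Take x = 2, y = 5, z = 3. Substituting into each constraint:
  (1) -3(2) - 3(5) + 2(3) = -15 ✓
  (2) z = 3, target 3 ✓ (second branch holds)
  (3) y = 5, target 5 ✓ (first branch holds)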